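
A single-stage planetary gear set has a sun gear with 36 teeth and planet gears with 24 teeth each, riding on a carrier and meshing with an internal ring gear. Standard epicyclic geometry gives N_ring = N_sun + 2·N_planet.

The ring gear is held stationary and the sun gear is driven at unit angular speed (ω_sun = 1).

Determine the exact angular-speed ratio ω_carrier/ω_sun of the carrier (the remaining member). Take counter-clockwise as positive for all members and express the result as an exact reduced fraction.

3/10

N_ring = 36 + 2·24 = 84
36(ω_s−ω_c) = −84(ω_r−ω_c),  ω_r=0, ω_s=1
36(1−ω_c) = −84(0−ω_c)  ⇒  120ω_c = 36  ⇒  ω_c = 3/10
ω_c/ω_s = 3/10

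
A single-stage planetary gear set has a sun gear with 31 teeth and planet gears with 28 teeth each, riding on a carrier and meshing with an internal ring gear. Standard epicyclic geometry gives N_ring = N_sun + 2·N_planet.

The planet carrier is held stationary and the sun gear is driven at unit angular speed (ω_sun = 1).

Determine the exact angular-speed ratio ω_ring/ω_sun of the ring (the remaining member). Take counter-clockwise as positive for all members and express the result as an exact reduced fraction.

-31/87

N_ring = 31 + 2·28 = 87
31(ω_s−ω_c) = −87(ω_r−ω_c),  ω_c=0, ω_s=1
ω_r = 0 − (31/87)(1−0) = -31/87
ω_r/ω_s = -31/87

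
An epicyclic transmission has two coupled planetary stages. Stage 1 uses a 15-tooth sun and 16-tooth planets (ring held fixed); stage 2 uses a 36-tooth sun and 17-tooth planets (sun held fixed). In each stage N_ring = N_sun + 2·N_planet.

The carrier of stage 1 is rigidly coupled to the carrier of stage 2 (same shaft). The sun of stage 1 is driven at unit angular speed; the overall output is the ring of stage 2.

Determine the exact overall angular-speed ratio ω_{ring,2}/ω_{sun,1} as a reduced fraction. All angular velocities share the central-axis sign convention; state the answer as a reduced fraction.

159/434

Stage 1: N_ring = 15 + 2·16 = 47
Stage 1: 15(ω_s−ω_c) = −47(ω_r−ω_c),  ω_r=0, ω_s=1
Stage 1: 15(1−ω_c) = −47(0−ω_c)  ⇒  62ω_c = 15  ⇒  ω_c = 15/62
  ⇒ ω_c¹/ω_s¹ = 15/62
Stage 2: N_ring = 36 + 2·17 = 70
Stage 2: 36(ω_s−ω_c) = −70(ω_r−ω_c),  ω_s=0, ω_c=1
Stage 2: ω_r = 1 − (36/70)(0−1) = 53/35
  ⇒ ω_r²/ω_c² = 53/35
Coupling ω_c² = ω_c¹ ⇒ overall = 15/62 × 53/35 = 159/434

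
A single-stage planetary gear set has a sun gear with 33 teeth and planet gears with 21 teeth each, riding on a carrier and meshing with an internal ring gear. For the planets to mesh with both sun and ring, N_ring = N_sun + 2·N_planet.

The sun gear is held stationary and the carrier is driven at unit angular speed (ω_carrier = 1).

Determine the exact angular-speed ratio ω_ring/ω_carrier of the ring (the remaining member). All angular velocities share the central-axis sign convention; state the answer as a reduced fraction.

36/25

N_ring = 33 + 2·21 = 75
33(ω_s−ω_c) = −75(ω_r−ω_c),  ω_s=0, ω_c=1
ω_r = 1 − (33/75)(0−1) = 36/25
ω_r/ω_c = 36/25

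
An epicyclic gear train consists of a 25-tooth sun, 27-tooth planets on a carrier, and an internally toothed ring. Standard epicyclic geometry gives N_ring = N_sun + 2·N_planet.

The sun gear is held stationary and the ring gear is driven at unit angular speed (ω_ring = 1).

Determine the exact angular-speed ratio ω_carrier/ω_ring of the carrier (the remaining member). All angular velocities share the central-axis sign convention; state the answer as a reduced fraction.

N_ring = 25 + 2·27 = 79
25(ω_s−ω_c) = −79(ω_r−ω_c),  ω_s=0, ω_r=1
25(0−ω_c) = −79(1−ω_c)  ⇒  104ω_c = 79  ⇒  ω_c = 79/104
ω_c/ω_r = 79/104

79/104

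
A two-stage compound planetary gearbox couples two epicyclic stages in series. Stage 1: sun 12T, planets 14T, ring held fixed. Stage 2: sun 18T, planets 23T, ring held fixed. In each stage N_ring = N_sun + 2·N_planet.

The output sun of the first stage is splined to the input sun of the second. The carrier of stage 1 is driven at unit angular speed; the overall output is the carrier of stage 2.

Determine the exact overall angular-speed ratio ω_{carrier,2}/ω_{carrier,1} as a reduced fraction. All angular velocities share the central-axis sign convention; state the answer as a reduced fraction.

39/41

Stage 1: N_ring = 12 + 2·14 = 40
Stage 1: 12(ω_s−ω_c) = −40(ω_r−ω_c),  ω_r=0, ω_c=1
Stage 1: ω_s = 1 − (40/12)(0−1) = 13/3
  ⇒ ω_s¹/ω_c¹ = 13/3
Stage 2: N_ring = 18 + 2·23 = 64
Stage 2: 18(ω_s−ω_c) = −64(ω_r−ω_c),  ω_r=0, ω_s=1
Stage 2: 18(1−ω_c) = −64(0−ω_c)  ⇒  82ω_c = 18  ⇒  ω_c = 9/41
  ⇒ ω_c²/ω_s² = 9/41
Coupling ω_s² = ω_s¹ ⇒ overall = 13/3 × 9/41 = 39/41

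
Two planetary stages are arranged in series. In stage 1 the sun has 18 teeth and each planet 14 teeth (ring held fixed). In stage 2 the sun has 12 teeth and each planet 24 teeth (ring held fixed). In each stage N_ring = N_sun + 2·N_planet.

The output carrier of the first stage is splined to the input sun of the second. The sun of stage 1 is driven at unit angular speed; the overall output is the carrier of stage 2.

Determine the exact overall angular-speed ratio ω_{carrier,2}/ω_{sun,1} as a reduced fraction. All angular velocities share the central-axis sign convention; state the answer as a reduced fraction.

3/64

Stage 1: N_ring = 18 + 2·14 = 46
Stage 1: 18(ω_s−ω_c) = −46(ω_r−ω_c),  ω_r=0, ω_s=1
Stage 1: 18(1−ω_c) = −46(0−ω_c)  ⇒  64ω_c = 18  ⇒  ω_c = 9/32
  ⇒ ω_c¹/ω_s¹ = 9/32
Stage 2: N_ring = 12 + 2·24 = 60
Stage 2: 12(ω_s−ω_c) = −60(ω_r−ω_c),  ω_r=0, ω_s=1
Stage 2: 12(1−ω_c) = −60(0−ω_c)  ⇒  72ω_c = 12  ⇒  ω_c = 1/6
  ⇒ ω_c²/ω_s² = 1/6
Coupling ω_s² = ω_c¹ ⇒ overall = 9/32 × 1/6 = 3/64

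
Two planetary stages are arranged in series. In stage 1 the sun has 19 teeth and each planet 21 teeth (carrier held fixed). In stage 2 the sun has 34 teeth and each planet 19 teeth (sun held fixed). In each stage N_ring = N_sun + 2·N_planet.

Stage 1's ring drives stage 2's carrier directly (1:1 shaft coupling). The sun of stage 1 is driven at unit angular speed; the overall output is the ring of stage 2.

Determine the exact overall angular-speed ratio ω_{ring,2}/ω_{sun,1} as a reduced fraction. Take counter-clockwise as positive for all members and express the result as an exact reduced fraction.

Stage 1: N_ring = 19 + 2·21 = 61
Stage 1: 19(ω_s−ω_c) = −61(ω_r−ω_c),  ω_c=0, ω_s=1
Stage 1: ω_r = 0 − (19/61)(1−0) = -19/61
  ⇒ ω_r¹/ω_s¹ = -19/61
Stage 2: N_ring = 34 + 2·19 = 72
Stage 2: 34(ω_s−ω_c) = −72(ω_r−ω_c),  ω_s=0, ω_c=1
Stage 2: ω_r = 1 − (34/72)(0−1) = 53/36
  ⇒ ω_r²/ω_c² = 53/36
Coupling ω_c² = ω_r¹ ⇒ overall = -19/61 × 53/36 = -1007/2196

-1007/2196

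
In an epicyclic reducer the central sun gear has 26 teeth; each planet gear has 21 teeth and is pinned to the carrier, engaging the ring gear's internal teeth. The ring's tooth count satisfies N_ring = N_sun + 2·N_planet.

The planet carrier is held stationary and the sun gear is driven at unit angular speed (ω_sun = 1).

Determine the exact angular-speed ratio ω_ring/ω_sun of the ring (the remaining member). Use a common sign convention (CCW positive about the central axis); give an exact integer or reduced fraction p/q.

N_ring = 26 + 2·21 = 68
26(ω_s−ω_c) = −68(ω_r−ω_c),  ω_c=0, ω_s=1
ω_r = 0 − (26/68)(1−0) = -13/34
ω_r/ω_s = -13/34

-13/34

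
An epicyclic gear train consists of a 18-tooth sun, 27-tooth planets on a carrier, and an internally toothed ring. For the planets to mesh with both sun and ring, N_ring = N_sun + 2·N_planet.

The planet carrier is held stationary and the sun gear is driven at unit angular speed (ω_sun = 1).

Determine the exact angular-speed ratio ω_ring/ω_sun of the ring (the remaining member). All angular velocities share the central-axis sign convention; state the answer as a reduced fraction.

N_ring = 18 + 2·27 = 72
18(ω_s−ω_c) = −72(ω_r−ω_c),  ω_c=0, ω_s=1
ω_r = 0 − (18/72)(1−0) = -1/4
ω_r/ω_s = -1/4

-1/4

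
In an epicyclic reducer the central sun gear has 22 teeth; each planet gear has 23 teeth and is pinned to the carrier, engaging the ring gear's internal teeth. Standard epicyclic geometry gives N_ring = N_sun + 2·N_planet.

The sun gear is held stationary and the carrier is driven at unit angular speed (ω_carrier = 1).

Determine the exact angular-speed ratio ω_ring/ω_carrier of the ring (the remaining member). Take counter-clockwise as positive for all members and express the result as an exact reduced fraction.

N_ring = 22 + 2·23 = 68
22(ω_s−ω_c) = −68(ω_r−ω_c),  ω_s=0, ω_c=1
ω_r = 1 − (22/68)(0−1) = 45/34
ω_r/ω_c = 45/34

45/34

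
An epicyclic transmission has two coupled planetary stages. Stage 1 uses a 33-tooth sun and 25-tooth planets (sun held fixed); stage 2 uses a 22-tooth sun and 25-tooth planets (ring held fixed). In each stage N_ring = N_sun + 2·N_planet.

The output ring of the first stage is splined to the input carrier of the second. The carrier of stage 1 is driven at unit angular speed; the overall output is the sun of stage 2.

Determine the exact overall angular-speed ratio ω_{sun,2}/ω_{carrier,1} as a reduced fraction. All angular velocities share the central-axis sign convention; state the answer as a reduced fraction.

5452/913

Stage 1: N_ring = 33 + 2·25 = 83
Stage 1: 33(ω_s−ω_c) = −83(ω_r−ω_c),  ω_s=0, ω_c=1
Stage 1: ω_r = 1 − (33/83)(0−1) = 116/83
  ⇒ ω_r¹/ω_c¹ = 116/83
Stage 2: N_ring = 22 + 2·25 = 72
Stage 2: 22(ω_s−ω_c) = −72(ω_r−ω_c),  ω_r=0, ω_c=1
Stage 2: ω_s = 1 − (72/22)(0−1) = 47/11
  ⇒ ω_s²/ω_c² = 47/11
Coupling ω_c² = ω_r¹ ⇒ overall = 116/83 × 47/11 = 5452/913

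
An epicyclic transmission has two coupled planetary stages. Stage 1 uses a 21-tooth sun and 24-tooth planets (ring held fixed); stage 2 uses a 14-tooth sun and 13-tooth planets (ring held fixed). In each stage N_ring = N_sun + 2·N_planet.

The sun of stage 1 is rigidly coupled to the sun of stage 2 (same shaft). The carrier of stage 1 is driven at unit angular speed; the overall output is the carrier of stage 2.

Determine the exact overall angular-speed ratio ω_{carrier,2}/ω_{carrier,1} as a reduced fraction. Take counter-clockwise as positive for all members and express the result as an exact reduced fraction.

Stage 1: N_ring = 21 + 2·24 = 69
Stage 1: 21(ω_s−ω_c) = −69(ω_r−ω_c),  ω_r=0, ω_c=1
Stage 1: ω_s = 1 − (69/21)(0−1) = 30/7
  ⇒ ω_s¹/ω_c¹ = 30/7
Stage 2: N_ring = 14 + 2·13 = 40
Stage 2: 14(ω_s−ω_c) = −40(ω_r−ω_c),  ω_r=0, ω_s=1
Stage 2: 14(1−ω_c) = −40(0−ω_c)  ⇒  54ω_c = 14  ⇒  ω_c = 7/27
  ⇒ ω_c²/ω_s² = 7/27
Coupling ω_s² = ω_s¹ ⇒ overall = 30/7 × 7/27 = 10/9

10/9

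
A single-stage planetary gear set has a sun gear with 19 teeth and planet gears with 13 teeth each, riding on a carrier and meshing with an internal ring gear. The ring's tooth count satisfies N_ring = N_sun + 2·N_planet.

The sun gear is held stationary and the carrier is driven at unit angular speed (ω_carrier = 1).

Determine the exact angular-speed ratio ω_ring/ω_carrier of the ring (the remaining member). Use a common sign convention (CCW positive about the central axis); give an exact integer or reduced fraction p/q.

N_ring = 19 + 2·13 = 45
19(ω_s−ω_c) = −45(ω_r−ω_c),  ω_s=0, ω_c=1
ω_r = 1 − (19/45)(0−1) = 64/45
ω_r/ω_c = 64/45

64/45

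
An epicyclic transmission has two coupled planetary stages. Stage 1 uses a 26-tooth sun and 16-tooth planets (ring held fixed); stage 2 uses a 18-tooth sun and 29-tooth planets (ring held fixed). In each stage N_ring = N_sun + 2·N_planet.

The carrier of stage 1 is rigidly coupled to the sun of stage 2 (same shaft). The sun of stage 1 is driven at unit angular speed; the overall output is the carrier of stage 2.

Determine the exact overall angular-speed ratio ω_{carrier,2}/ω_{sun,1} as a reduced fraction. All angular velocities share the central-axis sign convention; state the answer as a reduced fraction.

39/658

Stage 1: N_ring = 26 + 2·16 = 58
Stage 1: 26(ω_s−ω_c) = −58(ω_r−ω_c),  ω_r=0, ω_s=1
Stage 1: 26(1−ω_c) = −58(0−ω_c)  ⇒  84ω_c = 26  ⇒  ω_c = 13/42
  ⇒ ω_c¹/ω_s¹ = 13/42
Stage 2: N_ring = 18 + 2·29 = 76
Stage 2: 18(ω_s−ω_c) = −76(ω_r−ω_c),  ω_r=0, ω_s=1
Stage 2: 18(1−ω_c) = −76(0−ω_c)  ⇒  94ω_c = 18  ⇒  ω_c = 9/47
  ⇒ ω_c²/ω_s² = 9/47
Coupling ω_s² = ω_c¹ ⇒ overall = 13/42 × 9/47 = 39/658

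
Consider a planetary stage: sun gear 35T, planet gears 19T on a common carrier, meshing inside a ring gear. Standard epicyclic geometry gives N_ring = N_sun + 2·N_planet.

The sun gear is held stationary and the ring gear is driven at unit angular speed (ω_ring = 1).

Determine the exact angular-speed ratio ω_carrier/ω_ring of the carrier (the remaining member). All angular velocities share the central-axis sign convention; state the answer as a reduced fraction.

73/108

N_ring = 35 + 2·19 = 73
35(ω_s−ω_c) = −73(ω_r−ω_c),  ω_s=0, ω_r=1
35(0−ω_c) = −73(1−ω_c)  ⇒  108ω_c = 73  ⇒  ω_c = 73/108
ω_c/ω_r = 73/108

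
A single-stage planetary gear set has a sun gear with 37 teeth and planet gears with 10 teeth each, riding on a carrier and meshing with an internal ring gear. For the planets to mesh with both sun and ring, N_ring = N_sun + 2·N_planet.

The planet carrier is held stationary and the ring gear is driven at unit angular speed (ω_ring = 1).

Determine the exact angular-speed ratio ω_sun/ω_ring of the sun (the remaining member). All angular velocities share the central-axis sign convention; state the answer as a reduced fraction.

N_ring = 37 + 2·10 = 57
37(ω_s−ω_c) = −57(ω_r−ω_c),  ω_c=0, ω_r=1
ω_s = 0 − (57/37)(1−0) = -57/37
ω_s/ω_r = -57/37

-57/37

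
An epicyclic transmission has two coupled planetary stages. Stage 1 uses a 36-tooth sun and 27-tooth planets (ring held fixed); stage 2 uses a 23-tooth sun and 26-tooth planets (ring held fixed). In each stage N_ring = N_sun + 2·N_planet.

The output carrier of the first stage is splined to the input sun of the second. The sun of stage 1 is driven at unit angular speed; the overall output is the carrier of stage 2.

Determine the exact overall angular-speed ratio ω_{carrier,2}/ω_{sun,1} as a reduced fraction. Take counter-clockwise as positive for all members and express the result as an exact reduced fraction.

23/343

Stage 1: N_ring = 36 + 2·27 = 90
Stage 1: 36(ω_s−ω_c) = −90(ω_r−ω_c),  ω_r=0, ω_s=1
Stage 1: 36(1−ω_c) = −90(0−ω_c)  ⇒  126ω_c = 36  ⇒  ω_c = 2/7
  ⇒ ω_c¹/ω_s¹ = 2/7
Stage 2: N_ring = 23 + 2·26 = 75
Stage 2: 23(ω_s−ω_c) = −75(ω_r−ω_c),  ω_r=0, ω_s=1
Stage 2: 23(1−ω_c) = −75(0−ω_c)  ⇒  98ω_c = 23  ⇒  ω_c = 23/98
  ⇒ ω_c²/ω_s² = 23/98
Coupling ω_s² = ω_c¹ ⇒ overall = 2/7 × 23/98 = 23/343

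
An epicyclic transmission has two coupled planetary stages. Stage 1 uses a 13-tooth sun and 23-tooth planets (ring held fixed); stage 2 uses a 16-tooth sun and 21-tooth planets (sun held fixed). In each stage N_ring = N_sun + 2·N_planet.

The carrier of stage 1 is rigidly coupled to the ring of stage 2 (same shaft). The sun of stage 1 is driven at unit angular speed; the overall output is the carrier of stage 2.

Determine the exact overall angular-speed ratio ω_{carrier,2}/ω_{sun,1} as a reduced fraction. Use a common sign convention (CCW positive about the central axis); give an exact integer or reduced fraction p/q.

Stage 1: N_ring = 13 + 2·23 = 59
Stage 1: 13(ω_s−ω_c) = −59(ω_r−ω_c),  ω_r=0, ω_s=1
Stage 1: 13(1−ω_c) = −59(0−ω_c)  ⇒  72ω_c = 13  ⇒  ω_c = 13/72
  ⇒ ω_c¹/ω_s¹ = 13/72
Stage 2: N_ring = 16 + 2·21 = 58
Stage 2: 16(ω_s−ω_c) = −58(ω_r−ω_c),  ω_s=0, ω_r=1
Stage 2: 16(0−ω_c) = −58(1−ω_c)  ⇒  74ω_c = 58  ⇒  ω_c = 29/37
  ⇒ ω_c²/ω_r² = 29/37
Coupling ω_r² = ω_c¹ ⇒ overall = 13/72 × 29/37 = 377/2664

377/2664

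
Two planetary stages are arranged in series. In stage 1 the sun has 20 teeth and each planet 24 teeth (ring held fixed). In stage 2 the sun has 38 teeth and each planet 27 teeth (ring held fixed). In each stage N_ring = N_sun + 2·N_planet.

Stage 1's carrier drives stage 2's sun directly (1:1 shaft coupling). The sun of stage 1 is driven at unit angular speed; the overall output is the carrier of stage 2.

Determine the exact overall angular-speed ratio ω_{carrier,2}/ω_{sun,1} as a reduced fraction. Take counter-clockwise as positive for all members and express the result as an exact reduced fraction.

19/286

Stage 1: N_ring = 20 + 2·24 = 68
Stage 1: 20(ω_s−ω_c) = −68(ω_r−ω_c),  ω_r=0, ω_s=1
Stage 1: 20(1−ω_c) = −68(0−ω_c)  ⇒  88ω_c = 20  ⇒  ω_c = 5/22
  ⇒ ω_c¹/ω_s¹ = 5/22
Stage 2: N_ring = 38 + 2·27 = 92
Stage 2: 38(ω_s−ω_c) = −92(ω_r−ω_c),  ω_r=0, ω_s=1
Stage 2: 38(1−ω_c) = −92(0−ω_c)  ⇒  130ω_c = 38  ⇒  ω_c = 19/65
  ⇒ ω_c²/ω_s² = 19/65
Coupling ω_s² = ω_c¹ ⇒ overall = 5/22 × 19/65 = 19/286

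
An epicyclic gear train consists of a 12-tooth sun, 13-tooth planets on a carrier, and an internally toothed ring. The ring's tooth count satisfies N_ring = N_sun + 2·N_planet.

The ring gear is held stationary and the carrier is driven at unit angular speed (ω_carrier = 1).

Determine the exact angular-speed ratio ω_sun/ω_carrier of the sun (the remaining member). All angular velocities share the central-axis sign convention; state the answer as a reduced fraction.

25/6

N_ring = 12 + 2·13 = 38
12(ω_s−ω_c) = −38(ω_r−ω_c),  ω_r=0, ω_c=1
ω_s = 1 − (38/12)(0−1) = 25/6
ω_s/ω_c = 25/6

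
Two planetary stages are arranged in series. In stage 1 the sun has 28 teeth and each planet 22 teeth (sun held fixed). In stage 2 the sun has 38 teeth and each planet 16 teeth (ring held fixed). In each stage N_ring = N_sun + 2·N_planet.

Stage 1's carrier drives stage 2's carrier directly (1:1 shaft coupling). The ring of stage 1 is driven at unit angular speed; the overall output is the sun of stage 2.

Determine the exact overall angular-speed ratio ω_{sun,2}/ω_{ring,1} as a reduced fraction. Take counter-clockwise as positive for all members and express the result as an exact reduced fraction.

Stage 1: N_ring = 28 + 2·22 = 72
Stage 1: 28(ω_s−ω_c) = −72(ω_r−ω_c),  ω_s=0, ω_r=1
Stage 1: 28(0−ω_c) = −72(1−ω_c)  ⇒  100ω_c = 72  ⇒  ω_c = 18/25
  ⇒ ω_c¹/ω_r¹ = 18/25
Stage 2: N_ring = 38 + 2·16 = 70
Stage 2: 38(ω_s−ω_c) = −70(ω_r−ω_c),  ω_r=0, ω_c=1
Stage 2: ω_s = 1 − (70/38)(0−1) = 54/19
  ⇒ ω_s²/ω_c² = 54/19
Coupling ω_c² = ω_c¹ ⇒ overall = 18/25 × 54/19 = 972/475

972/475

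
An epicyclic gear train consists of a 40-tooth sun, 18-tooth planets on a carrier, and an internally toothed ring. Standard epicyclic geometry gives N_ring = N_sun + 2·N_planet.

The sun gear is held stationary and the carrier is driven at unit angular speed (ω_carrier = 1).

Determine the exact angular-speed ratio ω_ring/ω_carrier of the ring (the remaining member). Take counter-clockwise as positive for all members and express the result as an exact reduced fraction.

N_ring = 40 + 2·18 = 76
40(ω_s−ω_c) = −76(ω_r−ω_c),  ω_s=0, ω_c=1
ω_r = 1 − (40/76)(0−1) = 29/19
ω_r/ω_c = 29/19

29/19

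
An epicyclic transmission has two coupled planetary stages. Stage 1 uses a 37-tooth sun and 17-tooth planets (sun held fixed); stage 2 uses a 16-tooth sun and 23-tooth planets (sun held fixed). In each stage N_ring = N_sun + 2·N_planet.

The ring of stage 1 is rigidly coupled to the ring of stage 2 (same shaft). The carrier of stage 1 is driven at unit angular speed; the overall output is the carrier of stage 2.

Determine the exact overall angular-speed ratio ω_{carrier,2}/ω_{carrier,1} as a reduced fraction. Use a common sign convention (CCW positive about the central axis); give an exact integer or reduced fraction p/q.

Stage 1: N_ring = 37 + 2·17 = 71
Stage 1: 37(ω_s−ω_c) = −71(ω_r−ω_c),  ω_s=0, ω_c=1
Stage 1: ω_r = 1 − (37/71)(0−1) = 108/71
  ⇒ ω_r¹/ω_c¹ = 108/71
Stage 2: N_ring = 16 + 2·23 = 62
Stage 2: 16(ω_s−ω_c) = −62(ω_r−ω_c),  ω_s=0, ω_r=1
Stage 2: 16(0−ω_c) = −62(1−ω_c)  ⇒  78ω_c = 62  ⇒  ω_c = 31/39
  ⇒ ω_c²/ω_r² = 31/39
Coupling ω_r² = ω_r¹ ⇒ overall = 108/71 × 31/39 = 1116/923

1116/923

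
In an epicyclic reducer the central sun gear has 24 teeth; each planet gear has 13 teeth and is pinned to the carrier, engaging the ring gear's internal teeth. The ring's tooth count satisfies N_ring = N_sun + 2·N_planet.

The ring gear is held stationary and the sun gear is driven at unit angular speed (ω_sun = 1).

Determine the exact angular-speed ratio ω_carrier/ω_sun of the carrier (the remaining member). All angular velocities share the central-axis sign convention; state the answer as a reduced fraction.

N_ring = 24 + 2·13 = 50
24(ω_s−ω_c) = −50(ω_r−ω_c),  ω_r=0, ω_s=1
24(1−ω_c) = −50(0−ω_c)  ⇒  74ω_c = 24  ⇒  ω_c = 12/37
ω_c/ω_s = 12/37

12/37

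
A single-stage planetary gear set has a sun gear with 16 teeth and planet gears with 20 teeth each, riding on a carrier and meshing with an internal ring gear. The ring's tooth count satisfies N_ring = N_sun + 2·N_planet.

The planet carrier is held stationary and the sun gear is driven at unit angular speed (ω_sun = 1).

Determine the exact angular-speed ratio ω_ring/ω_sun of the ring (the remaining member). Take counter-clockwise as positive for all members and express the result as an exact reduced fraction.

-2/7

N_ring = 16 + 2·20 = 56
16(ω_s−ω_c) = −56(ω_r−ω_c),  ω_c=0, ω_s=1
ω_r = 0 − (16/56)(1−0) = -2/7
ω_r/ω_s = -2/7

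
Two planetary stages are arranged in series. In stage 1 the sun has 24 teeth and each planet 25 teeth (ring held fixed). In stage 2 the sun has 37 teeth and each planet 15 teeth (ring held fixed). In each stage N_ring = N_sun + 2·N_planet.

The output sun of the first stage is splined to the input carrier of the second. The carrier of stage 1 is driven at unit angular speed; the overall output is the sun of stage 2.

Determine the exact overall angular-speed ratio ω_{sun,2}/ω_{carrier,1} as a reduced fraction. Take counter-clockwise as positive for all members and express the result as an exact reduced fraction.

1274/111

Stage 1: N_ring = 24 + 2·25 = 74
Stage 1: 24(ω_s−ω_c) = −74(ω_r−ω_c),  ω_r=0, ω_c=1
Stage 1: ω_s = 1 − (74/24)(0−1) = 49/12
  ⇒ ω_s¹/ω_c¹ = 49/12
Stage 2: N_ring = 37 + 2·15 = 67
Stage 2: 37(ω_s−ω_c) = −67(ω_r−ω_c),  ω_r=0, ω_c=1
Stage 2: ω_s = 1 − (67/37)(0−1) = 104/37
  ⇒ ω_s²/ω_c² = 104/37
Coupling ω_c² = ω_s¹ ⇒ overall = 49/12 × 104/37 = 1274/111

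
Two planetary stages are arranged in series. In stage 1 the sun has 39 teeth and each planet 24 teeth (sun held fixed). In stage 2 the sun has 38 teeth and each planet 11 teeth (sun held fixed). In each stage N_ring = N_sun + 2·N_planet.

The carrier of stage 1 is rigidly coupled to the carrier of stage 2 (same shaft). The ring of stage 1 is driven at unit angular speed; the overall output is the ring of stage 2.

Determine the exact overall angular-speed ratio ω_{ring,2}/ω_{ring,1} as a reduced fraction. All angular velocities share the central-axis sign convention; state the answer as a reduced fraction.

203/180

Stage 1: N_ring = 39 + 2·24 = 87
Stage 1: 39(ω_s−ω_c) = −87(ω_r−ω_c),  ω_s=0, ω_r=1
Stage 1: 39(0−ω_c) = −87(1−ω_c)  ⇒  126ω_c = 87  ⇒  ω_c = 29/42
  ⇒ ω_c¹/ω_r¹ = 29/42
Stage 2: N_ring = 38 + 2·11 = 60
Stage 2: 38(ω_s−ω_c) = −60(ω_r−ω_c),  ω_s=0, ω_c=1
Stage 2: ω_r = 1 − (38/60)(0−1) = 49/30
  ⇒ ω_r²/ω_c² = 49/30
Coupling ω_c² = ω_c¹ ⇒ overall = 29/42 × 49/30 = 203/180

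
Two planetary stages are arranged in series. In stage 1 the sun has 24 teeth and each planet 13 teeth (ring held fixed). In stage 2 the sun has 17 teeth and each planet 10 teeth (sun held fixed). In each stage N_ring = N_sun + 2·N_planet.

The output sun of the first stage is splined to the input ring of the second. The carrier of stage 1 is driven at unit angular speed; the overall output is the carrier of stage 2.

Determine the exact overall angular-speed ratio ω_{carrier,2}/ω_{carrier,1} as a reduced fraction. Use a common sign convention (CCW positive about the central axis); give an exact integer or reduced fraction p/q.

1369/648

Stage 1: N_ring = 24 + 2·13 = 50
Stage 1: 24(ω_s−ω_c) = −50(ω_r−ω_c),  ω_r=0, ω_c=1
Stage 1: ω_s = 1 − (50/24)(0−1) = 37/12
  ⇒ ω_s¹/ω_c¹ = 37/12
Stage 2: N_ring = 17 + 2·10 = 37
Stage 2: 17(ω_s−ω_c) = −37(ω_r−ω_c),  ω_s=0, ω_r=1
Stage 2: 17(0−ω_c) = −37(1−ω_c)  ⇒  54ω_c = 37  ⇒  ω_c = 37/54
  ⇒ ω_c²/ω_r² = 37/54
Coupling ω_r² = ω_s¹ ⇒ overall = 37/12 × 37/54 = 1369/648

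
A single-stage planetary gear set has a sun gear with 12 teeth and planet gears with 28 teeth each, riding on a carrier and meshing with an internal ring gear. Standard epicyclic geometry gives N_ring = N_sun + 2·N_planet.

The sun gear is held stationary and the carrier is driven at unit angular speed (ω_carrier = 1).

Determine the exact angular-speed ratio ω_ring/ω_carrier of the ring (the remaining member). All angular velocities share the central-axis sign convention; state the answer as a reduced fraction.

N_ring = 12 + 2·28 = 68
12(ω_s−ω_c) = −68(ω_r−ω_c),  ω_s=0, ω_c=1
ω_r = 1 − (12/68)(0−1) = 20/17
ω_r/ω_c = 20/17

20/17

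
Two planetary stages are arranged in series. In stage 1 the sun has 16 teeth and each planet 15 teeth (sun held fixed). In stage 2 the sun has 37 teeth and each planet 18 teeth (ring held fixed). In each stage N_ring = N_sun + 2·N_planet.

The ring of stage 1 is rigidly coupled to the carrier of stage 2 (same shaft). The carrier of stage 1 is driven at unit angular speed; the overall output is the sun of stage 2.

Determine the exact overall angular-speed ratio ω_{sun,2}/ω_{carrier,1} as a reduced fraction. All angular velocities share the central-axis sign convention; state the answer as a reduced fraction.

3410/851

Stage 1: N_ring = 16 + 2·15 = 46
Stage 1: 16(ω_s−ω_c) = −46(ω_r−ω_c),  ω_s=0, ω_c=1
Stage 1: ω_r = 1 − (16/46)(0−1) = 31/23
  ⇒ ω_r¹/ω_c¹ = 31/23
Stage 2: N_ring = 37 + 2·18 = 73
Stage 2: 37(ω_s−ω_c) = −73(ω_r−ω_c),  ω_r=0, ω_c=1
Stage 2: ω_s = 1 − (73/37)(0−1) = 110/37
  ⇒ ω_s²/ω_c² = 110/37
Coupling ω_c² = ω_r¹ ⇒ overall = 31/23 × 110/37 = 3410/851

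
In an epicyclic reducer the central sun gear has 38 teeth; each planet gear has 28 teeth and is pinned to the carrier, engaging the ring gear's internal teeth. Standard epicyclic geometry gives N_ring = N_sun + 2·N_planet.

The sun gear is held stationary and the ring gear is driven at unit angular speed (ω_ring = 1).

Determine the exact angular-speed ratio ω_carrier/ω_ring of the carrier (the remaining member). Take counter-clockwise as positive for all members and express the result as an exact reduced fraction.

47/66

N_ring = 38 + 2·28 = 94
38(ω_s−ω_c) = −94(ω_r−ω_c),  ω_s=0, ω_r=1
38(0−ω_c) = −94(1−ω_c)  ⇒  132ω_c = 94  ⇒  ω_c = 47/66
ω_c/ω_r = 47/66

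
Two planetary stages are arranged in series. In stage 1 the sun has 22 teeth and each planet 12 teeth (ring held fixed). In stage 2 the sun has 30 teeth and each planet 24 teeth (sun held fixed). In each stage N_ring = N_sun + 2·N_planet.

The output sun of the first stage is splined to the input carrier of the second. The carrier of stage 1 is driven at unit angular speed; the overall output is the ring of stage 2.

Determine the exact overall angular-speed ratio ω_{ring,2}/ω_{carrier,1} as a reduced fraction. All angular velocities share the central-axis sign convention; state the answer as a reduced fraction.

612/143

Stage 1: N_ring = 22 + 2·12 = 46
Stage 1: 22(ω_s−ω_c) = −46(ω_r−ω_c),  ω_r=0, ω_c=1
Stage 1: ω_s = 1 − (46/22)(0−1) = 34/11
  ⇒ ω_s¹/ω_c¹ = 34/11
Stage 2: N_ring = 30 + 2·24 = 78
Stage 2: 30(ω_s−ω_c) = −78(ω_r−ω_c),  ω_s=0, ω_c=1
Stage 2: ω_r = 1 − (30/78)(0−1) = 18/13
  ⇒ ω_r²/ω_c² = 18/13
Coupling ω_c² = ω_s¹ ⇒ overall = 34/11 × 18/13 = 612/143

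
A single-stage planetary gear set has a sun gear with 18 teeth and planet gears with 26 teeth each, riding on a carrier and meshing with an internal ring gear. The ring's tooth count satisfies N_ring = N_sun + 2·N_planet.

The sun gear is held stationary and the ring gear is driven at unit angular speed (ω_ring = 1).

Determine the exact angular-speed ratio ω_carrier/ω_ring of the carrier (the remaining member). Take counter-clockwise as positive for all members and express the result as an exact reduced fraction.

35/44

N_ring = 18 + 2·26 = 70
18(ω_s−ω_c) = −70(ω_r−ω_c),  ω_s=0, ω_r=1
18(0−ω_c) = −70(1−ω_c)  ⇒  88ω_c = 70  ⇒  ω_c = 35/44
ω_c/ω_r = 35/44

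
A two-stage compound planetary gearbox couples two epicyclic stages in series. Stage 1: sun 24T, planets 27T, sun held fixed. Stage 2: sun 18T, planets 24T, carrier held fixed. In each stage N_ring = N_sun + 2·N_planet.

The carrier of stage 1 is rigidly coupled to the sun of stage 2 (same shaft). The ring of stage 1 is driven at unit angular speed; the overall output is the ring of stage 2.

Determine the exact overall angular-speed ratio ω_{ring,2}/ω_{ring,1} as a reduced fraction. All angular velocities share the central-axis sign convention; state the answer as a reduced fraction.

Stage 1: N_ring = 24 + 2·27 = 78
Stage 1: 24(ω_s−ω_c) = −78(ω_r−ω_c),  ω_s=0, ω_r=1
Stage 1: 24(0−ω_c) = −78(1−ω_c)  ⇒  102ω_c = 78  ⇒  ω_c = 13/17
  ⇒ ω_c¹/ω_r¹ = 13/17
Stage 2: N_ring = 18 + 2·24 = 66
Stage 2: 18(ω_s−ω_c) = −66(ω_r−ω_c),  ω_c=0, ω_s=1
Stage 2: ω_r = 0 − (18/66)(1−0) = -3/11
  ⇒ ω_r²/ω_s² = -3/11
Coupling ω_s² = ω_c¹ ⇒ overall = 13/17 × -3/11 = -39/187

-39/187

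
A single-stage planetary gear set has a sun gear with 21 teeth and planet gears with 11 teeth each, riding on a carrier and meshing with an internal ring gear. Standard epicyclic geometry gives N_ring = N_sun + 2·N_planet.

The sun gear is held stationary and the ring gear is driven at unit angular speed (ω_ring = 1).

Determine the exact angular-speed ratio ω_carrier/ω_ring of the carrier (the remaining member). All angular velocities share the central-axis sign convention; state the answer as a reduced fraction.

N_ring = 21 + 2·11 = 43
21(ω_s−ω_c) = −43(ω_r−ω_c),  ω_s=0, ω_r=1
21(0−ω_c) = −43(1−ω_c)  ⇒  64ω_c = 43  ⇒  ω_c = 43/64
ω_c/ω_r = 43/64

43/64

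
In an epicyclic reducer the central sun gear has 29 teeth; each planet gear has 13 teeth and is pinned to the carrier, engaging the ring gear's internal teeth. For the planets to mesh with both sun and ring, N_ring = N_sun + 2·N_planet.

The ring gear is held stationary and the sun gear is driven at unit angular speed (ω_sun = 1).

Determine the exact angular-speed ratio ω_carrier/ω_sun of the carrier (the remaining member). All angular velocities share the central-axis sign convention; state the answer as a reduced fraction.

29/84

N_ring = 29 + 2·13 = 55
29(ω_s−ω_c) = −55(ω_r−ω_c),  ω_r=0, ω_s=1
29(1−ω_c) = −55(0−ω_c)  ⇒  84ω_c = 29  ⇒  ω_c = 29/84
ω_c/ω_s = 29/84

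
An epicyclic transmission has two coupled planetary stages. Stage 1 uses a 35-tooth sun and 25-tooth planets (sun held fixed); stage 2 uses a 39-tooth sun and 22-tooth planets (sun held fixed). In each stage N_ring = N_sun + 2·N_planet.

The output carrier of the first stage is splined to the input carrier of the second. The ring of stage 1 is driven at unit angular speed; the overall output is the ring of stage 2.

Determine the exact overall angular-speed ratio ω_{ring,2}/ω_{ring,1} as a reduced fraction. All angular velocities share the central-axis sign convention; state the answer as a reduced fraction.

Stage 1: N_ring = 35 + 2·25 = 85
Stage 1: 35(ω_s−ω_c) = −85(ω_r−ω_c),  ω_s=0, ω_r=1
Stage 1: 35(0−ω_c) = −85(1−ω_c)  ⇒  120ω_c = 85  ⇒  ω_c = 17/24
  ⇒ ω_c¹/ω_r¹ = 17/24
Stage 2: N_ring = 39 + 2·22 = 83
Stage 2: 39(ω_s−ω_c) = −83(ω_r−ω_c),  ω_s=0, ω_c=1
Stage 2: ω_r = 1 − (39/83)(0−1) = 122/83
  ⇒ ω_r²/ω_c² = 122/83
Coupling ω_c² = ω_c¹ ⇒ overall = 17/24 × 122/83 = 1037/996

1037/996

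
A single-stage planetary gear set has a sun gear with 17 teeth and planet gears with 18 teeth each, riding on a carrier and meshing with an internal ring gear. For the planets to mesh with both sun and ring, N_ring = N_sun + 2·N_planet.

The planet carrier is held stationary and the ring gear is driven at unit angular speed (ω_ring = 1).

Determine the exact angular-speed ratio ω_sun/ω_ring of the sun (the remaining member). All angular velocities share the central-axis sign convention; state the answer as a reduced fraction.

-53/17

N_ring = 17 + 2·18 = 53
17(ω_s−ω_c) = −53(ω_r−ω_c),  ω_c=0, ω_r=1
ω_s = 0 − (53/17)(1−0) = -53/17
ω_s/ω_r = -53/17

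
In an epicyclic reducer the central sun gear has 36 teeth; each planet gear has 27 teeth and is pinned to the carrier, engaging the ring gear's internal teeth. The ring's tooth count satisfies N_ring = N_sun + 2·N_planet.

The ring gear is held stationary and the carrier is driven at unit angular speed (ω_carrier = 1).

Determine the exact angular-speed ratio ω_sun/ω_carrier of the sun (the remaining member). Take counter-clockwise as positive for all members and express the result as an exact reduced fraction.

7/2

N_ring = 36 + 2·27 = 90
36(ω_s−ω_c) = −90(ω_r−ω_c),  ω_r=0, ω_c=1
ω_s = 1 − (90/36)(0−1) = 7/2
ω_s/ω_c = 7/2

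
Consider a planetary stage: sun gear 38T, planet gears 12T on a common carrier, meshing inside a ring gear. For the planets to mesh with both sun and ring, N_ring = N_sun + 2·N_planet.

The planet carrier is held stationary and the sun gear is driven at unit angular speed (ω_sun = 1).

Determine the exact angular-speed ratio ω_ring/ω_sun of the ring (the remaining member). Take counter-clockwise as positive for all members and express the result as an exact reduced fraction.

-19/31

N_ring = 38 + 2·12 = 62
38(ω_s−ω_c) = −62(ω_r−ω_c),  ω_c=0, ω_s=1
ω_r = 0 − (38/62)(1−0) = -19/31
ω_r/ω_s = -19/31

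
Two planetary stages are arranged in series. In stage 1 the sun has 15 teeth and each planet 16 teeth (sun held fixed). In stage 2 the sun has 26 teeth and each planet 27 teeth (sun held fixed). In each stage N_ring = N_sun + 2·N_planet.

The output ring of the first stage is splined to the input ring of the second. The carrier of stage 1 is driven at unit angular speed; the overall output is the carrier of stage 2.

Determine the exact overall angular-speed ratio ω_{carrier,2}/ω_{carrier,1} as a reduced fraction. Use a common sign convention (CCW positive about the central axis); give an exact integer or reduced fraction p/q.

2480/2491

Stage 1: N_ring = 15 + 2·16 = 47
Stage 1: 15(ω_s−ω_c) = −47(ω_r−ω_c),  ω_s=0, ω_c=1
Stage 1: ω_r = 1 − (15/47)(0−1) = 62/47
  ⇒ ω_r¹/ω_c¹ = 62/47
Stage 2: N_ring = 26 + 2·27 = 80
Stage 2: 26(ω_s−ω_c) = −80(ω_r−ω_c),  ω_s=0, ω_r=1
Stage 2: 26(0−ω_c) = −80(1−ω_c)  ⇒  106ω_c = 80  ⇒  ω_c = 40/53
  ⇒ ω_c²/ω_r² = 40/53
Coupling ω_r² = ω_r¹ ⇒ overall = 62/47 × 40/53 = 2480/2491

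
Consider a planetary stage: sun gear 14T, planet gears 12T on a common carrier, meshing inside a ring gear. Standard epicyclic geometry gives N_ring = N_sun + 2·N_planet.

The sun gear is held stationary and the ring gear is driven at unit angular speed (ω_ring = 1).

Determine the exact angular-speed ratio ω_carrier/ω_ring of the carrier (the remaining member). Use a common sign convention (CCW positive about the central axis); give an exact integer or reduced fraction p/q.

19/26

N_ring = 14 + 2·12 = 38
14(ω_s−ω_c) = −38(ω_r−ω_c),  ω_s=0, ω_r=1
14(0−ω_c) = −38(1−ω_c)  ⇒  52ω_c = 38  ⇒  ω_c = 19/26
ω_c/ω_r = 19/26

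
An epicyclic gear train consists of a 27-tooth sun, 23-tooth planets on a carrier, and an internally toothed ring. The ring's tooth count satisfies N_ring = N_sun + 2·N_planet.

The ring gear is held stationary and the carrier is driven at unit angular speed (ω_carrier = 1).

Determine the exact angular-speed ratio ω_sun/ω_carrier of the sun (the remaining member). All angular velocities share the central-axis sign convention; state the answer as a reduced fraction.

100/27

N_ring = 27 + 2·23 = 73
27(ω_s−ω_c) = −73(ω_r−ω_c),  ω_r=0, ω_c=1
ω_s = 1 − (73/27)(0−1) = 100/27
ω_s/ω_c = 100/27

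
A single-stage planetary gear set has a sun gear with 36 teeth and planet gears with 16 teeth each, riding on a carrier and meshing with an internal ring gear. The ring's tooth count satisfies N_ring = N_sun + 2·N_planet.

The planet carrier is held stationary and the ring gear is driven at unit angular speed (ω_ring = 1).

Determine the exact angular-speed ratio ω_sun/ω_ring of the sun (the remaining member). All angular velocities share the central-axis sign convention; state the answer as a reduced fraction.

-17/9

N_ring = 36 + 2·16 = 68
36(ω_s−ω_c) = −68(ω_r−ω_c),  ω_c=0, ω_r=1
ω_s = 0 − (68/36)(1−0) = -17/9
ω_s/ω_r = -17/9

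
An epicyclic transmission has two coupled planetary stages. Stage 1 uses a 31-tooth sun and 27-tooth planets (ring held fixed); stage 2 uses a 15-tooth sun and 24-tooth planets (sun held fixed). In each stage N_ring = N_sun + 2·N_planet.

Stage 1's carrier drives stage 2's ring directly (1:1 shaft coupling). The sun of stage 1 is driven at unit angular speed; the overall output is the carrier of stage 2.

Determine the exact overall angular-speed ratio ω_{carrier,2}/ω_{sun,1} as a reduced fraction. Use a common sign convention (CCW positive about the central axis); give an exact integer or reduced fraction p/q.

651/3016

Stage 1: N_ring = 31 + 2·27 = 85
Stage 1: 31(ω_s−ω_c) = −85(ω_r−ω_c),  ω_r=0, ω_s=1
Stage 1: 31(1−ω_c) = −85(0−ω_c)  ⇒  116ω_c = 31  ⇒  ω_c = 31/116
  ⇒ ω_c¹/ω_s¹ = 31/116
Stage 2: N_ring = 15 + 2·24 = 63
Stage 2: 15(ω_s−ω_c) = −63(ω_r−ω_c),  ω_s=0, ω_r=1
Stage 2: 15(0−ω_c) = −63(1−ω_c)  ⇒  78ω_c = 63  ⇒  ω_c = 21/26
  ⇒ ω_c²/ω_r² = 21/26
Coupling ω_r² = ω_c¹ ⇒ overall = 31/116 × 21/26 = 651/3016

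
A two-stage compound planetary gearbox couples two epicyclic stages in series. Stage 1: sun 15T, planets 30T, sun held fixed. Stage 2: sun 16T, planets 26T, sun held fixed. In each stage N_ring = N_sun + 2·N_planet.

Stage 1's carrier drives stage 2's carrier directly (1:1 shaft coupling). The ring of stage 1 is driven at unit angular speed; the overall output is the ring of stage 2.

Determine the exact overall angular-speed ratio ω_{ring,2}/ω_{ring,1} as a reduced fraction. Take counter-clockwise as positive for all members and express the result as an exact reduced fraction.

35/34

Stage 1: N_ring = 15 + 2·30 = 75
Stage 1: 15(ω_s−ω_c) = −75(ω_r−ω_c),  ω_s=0, ω_r=1
Stage 1: 15(0−ω_c) = −75(1−ω_c)  ⇒  90ω_c = 75  ⇒  ω_c = 5/6
  ⇒ ω_c¹/ω_r¹ = 5/6
Stage 2: N_ring = 16 + 2·26 = 68
Stage 2: 16(ω_s−ω_c) = −68(ω_r−ω_c),  ω_s=0, ω_c=1
Stage 2: ω_r = 1 − (16/68)(0−1) = 21/17
  ⇒ ω_r²/ω_c² = 21/17
Coupling ω_c² = ω_c¹ ⇒ overall = 5/6 × 21/17 = 35/34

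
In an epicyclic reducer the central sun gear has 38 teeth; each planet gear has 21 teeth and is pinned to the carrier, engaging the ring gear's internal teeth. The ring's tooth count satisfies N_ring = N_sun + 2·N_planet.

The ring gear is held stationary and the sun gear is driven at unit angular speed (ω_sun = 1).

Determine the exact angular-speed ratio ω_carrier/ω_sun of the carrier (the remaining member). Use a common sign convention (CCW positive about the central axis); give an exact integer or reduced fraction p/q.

N_ring = 38 + 2·21 = 80
38(ω_s−ω_c) = −80(ω_r−ω_c),  ω_r=0, ω_s=1
38(1−ω_c) = −80(0−ω_c)  ⇒  118ω_c = 38  ⇒  ω_c = 19/59
ω_c/ω_s = 19/59

19/59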